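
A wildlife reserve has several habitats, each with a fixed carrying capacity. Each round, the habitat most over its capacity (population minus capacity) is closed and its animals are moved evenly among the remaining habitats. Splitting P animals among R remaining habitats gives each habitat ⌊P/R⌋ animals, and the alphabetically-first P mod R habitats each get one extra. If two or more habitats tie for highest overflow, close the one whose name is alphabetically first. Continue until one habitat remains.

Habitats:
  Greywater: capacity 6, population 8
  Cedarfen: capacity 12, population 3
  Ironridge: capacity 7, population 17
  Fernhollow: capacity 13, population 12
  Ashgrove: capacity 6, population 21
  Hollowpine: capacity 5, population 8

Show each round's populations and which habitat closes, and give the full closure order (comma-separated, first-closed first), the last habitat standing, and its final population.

Closure order: Ashgrove, Ironridge, Hollowpine, Greywater, Fernhollow
Last habitat: Cedarfen with 69 animals

Round 1: Ashgrove=21 Cedarfen=3 Fernhollow=12 Greywater=8 Hollowpine=8 Ironridge=17 → close Ashgrove (overflow 15)
  21÷5 = 4 each, +1 to first 1
Round 2: Cedarfen=8 Fernhollow=16 Greywater=12 Hollowpine=12 Ironridge=21 → close Ironridge (overflow 14)
  21÷4 = 5 each, +1 to first 1
Round 3: Cedarfen=14 Fernhollow=21 Greywater=17 Hollowpine=17 → close Hollowpine (overflow 12)
  17÷3 = 5 each, +1 to first 2
Round 4: Cedarfen=20 Fernhollow=27 Greywater=22 → close Greywater (overflow 16)
  22÷2 = 11 each, +1 to first 0
Round 5: Cedarfen=31 Fernhollow=38 → close Fernhollow (overflow 25)
  38÷1 = 38 each, +1 to first 0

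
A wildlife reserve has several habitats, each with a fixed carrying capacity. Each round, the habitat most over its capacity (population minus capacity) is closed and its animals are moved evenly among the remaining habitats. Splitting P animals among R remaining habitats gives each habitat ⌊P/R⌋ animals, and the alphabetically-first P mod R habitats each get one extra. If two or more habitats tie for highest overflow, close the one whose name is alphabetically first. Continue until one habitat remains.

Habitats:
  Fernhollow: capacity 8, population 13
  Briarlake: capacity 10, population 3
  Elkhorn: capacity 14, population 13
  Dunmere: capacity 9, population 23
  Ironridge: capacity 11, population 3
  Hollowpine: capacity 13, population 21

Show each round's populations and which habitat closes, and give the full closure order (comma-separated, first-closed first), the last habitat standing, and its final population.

Round 1: Briarlake=3 Dunmere=23 Elkhorn=13 Fernhollow=13 Hollowpine=21 Ironridge=3 → close Dunmere (overflow 14)
  23÷5 = 4 each, +1 to first 3
Round 2: Briarlake=8 Elkhorn=18 Fernhollow=18 Hollowpine=25 Ironridge=7 → close Hollowpine (overflow 12)
  25÷4 = 6 each, +1 to first 1
Round 3: Briarlake=15 Elkhorn=24 Fernhollow=24 Ironridge=13 → close Fernhollow (overflow 16)
  24÷3 = 8 each, +1 to first 0
Round 4: Briarlake=23 Elkhorn=32 Ironridge=21 → close Elkhorn (overflow 18)
  32÷2 = 16 each, +1 to first 0
Round 5: Briarlake=39 Ironridge=37 → close Briarlake (overflow 29)
  39÷1 = 39 each, +1 to first 0

Closure order: Dunmere, Hollowpine, Fernhollow, Elkhorn, Briarlake
Last habitat: Ironridge with 76 animals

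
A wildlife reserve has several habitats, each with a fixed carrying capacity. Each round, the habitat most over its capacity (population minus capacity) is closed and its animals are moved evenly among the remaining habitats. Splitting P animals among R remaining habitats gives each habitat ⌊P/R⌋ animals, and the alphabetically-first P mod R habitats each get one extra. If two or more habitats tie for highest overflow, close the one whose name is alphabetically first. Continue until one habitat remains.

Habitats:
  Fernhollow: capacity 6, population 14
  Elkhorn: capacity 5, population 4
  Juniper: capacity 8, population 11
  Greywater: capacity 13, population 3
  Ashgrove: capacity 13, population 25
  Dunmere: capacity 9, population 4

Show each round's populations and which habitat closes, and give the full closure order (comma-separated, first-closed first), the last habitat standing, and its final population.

Closure order: Ashgrove, Fernhollow, Juniper, Elkhorn, Dunmere
Last habitat: Greywater with 61 animals

Round 1: Ashgrove=25 Dunmere=4 Elkhorn=4 Fernhollow=14 Greywater=3 Juniper=11 → close Ashgrove (overflow 12)
  25÷5 = 5 each, +1 to first 0
Round 2: Dunmere=9 Elkhorn=9 Fernhollow=19 Greywater=8 Juniper=16 → close Fernhollow (overflow 13)
  19÷4 = 4 each, +1 to first 3
Round 3: Dunmere=14 Elkhorn=14 Greywater=13 Juniper=20 → close Juniper (overflow 12)
  20÷3 = 6 each, +1 to first 2
Round 4: Dunmere=21 Elkhorn=21 Greywater=19 → close Elkhorn (overflow 16)
  21÷2 = 10 each, +1 to first 1
Round 5: Dunmere=32 Greywater=29 → close Dunmere (overflow 23)
  32÷1 = 32 each, +1 to first 0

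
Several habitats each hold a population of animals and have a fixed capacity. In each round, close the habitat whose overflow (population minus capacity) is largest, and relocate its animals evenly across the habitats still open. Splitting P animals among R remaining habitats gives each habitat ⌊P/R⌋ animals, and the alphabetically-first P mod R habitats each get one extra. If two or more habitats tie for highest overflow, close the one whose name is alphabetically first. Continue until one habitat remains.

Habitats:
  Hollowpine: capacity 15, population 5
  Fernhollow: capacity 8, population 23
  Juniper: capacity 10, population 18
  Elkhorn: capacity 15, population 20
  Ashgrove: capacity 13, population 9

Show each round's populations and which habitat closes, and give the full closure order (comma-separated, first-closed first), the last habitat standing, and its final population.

Closure order: Fernhollow, Juniper, Elkhorn, Ashgrove
Last habitat: Hollowpine with 75 animals

Round 1: Ashgrove=9 Elkhorn=20 Fernhollow=23 Hollowpine=5 Juniper=18 → close Fernhollow (overflow 15)
  23÷4 = 5 each, +1 to first 3
Round 2: Ashgrove=15 Elkhorn=26 Hollowpine=11 Juniper=23 → close Juniper (overflow 13)
  23÷3 = 7 each, +1 to first 2
Round 3: Ashgrove=23 Elkhorn=34 Hollowpine=18 → close Elkhorn (overflow 19)
  34÷2 = 17 each, +1 to first 0
Round 4: Ashgrove=40 Hollowpine=35 → close Ashgrove (overflow 27)
  40÷1 = 40 each, +1 to first 0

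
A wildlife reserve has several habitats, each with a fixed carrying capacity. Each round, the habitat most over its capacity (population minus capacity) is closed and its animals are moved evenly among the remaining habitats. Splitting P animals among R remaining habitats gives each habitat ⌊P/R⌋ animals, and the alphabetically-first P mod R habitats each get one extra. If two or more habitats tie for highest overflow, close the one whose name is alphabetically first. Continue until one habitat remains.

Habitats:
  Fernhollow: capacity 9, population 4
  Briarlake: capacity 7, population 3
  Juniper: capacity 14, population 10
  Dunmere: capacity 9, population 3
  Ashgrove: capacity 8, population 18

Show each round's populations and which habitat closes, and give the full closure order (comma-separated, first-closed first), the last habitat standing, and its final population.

Closure order: Ashgrove, Briarlake, Dunmere, Fernhollow
Last habitat: Juniper with 38 animals

Round 1: Ashgrove=18 Briarlake=3 Dunmere=3 Fernhollow=4 Juniper=10 → close Ashgrove (overflow 10)
  18÷4 = 4 each, +1 to first 2
Round 2: Briarlake=8 Dunmere=8 Fernhollow=8 Juniper=14 → close Briarlake (overflow 1)
  8÷3 = 2 each, +1 to first 2
Round 3: Dunmere=11 Fernhollow=11 Juniper=16 → close Dunmere (overflow 2)
  11÷2 = 5 each, +1 to first 1
Round 4: Fernhollow=17 Juniper=21 → close Fernhollow (overflow 8)
  17÷1 = 17 each, +1 to first 0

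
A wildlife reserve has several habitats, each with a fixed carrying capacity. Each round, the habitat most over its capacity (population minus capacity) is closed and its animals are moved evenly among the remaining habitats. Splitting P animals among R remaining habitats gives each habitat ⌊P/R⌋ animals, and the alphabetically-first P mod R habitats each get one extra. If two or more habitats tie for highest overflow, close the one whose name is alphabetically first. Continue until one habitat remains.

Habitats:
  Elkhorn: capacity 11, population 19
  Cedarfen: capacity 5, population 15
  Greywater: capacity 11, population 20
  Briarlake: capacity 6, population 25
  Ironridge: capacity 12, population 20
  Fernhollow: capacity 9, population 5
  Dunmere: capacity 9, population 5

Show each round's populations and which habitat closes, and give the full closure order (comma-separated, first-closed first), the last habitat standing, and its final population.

Round 1: Briarlake=25 Cedarfen=15 Dunmere=5 Elkhorn=19 Fernhollow=5 Greywater=20 Ironridge=20 → close Briarlake (overflow 19)
  25÷6 = 4 each, +1 to first 1
Round 2: Cedarfen=20 Dunmere=9 Elkhorn=23 Fernhollow=9 Greywater=24 Ironridge=24 → close Cedarfen (overflow 15)
  20÷5 = 4 each, +1 to first 0
Round 3: Dunmere=13 Elkhorn=27 Fernhollow=13 Greywater=28 Ironridge=28 → close Greywater (overflow 17)
  28÷4 = 7 each, +1 to first 0
Round 4: Dunmere=20 Elkhorn=34 Fernhollow=20 Ironridge=35 → close Elkhorn (overflow 23)
  34÷3 = 11 each, +1 to first 1
Round 5: Dunmere=32 Fernhollow=31 Ironridge=46 → close Ironridge (overflow 34)
  46÷2 = 23 each, +1 to first 0
Round 6: Dunmere=55 Fernhollow=54 → close Dunmere (overflow 46)
  55÷1 = 55 each, +1 to first 0

Closure order: Briarlake, Cedarfen, Greywater, Elkhorn, Ironridge, Dunmere
Last habitat: Fernhollow with 109 animals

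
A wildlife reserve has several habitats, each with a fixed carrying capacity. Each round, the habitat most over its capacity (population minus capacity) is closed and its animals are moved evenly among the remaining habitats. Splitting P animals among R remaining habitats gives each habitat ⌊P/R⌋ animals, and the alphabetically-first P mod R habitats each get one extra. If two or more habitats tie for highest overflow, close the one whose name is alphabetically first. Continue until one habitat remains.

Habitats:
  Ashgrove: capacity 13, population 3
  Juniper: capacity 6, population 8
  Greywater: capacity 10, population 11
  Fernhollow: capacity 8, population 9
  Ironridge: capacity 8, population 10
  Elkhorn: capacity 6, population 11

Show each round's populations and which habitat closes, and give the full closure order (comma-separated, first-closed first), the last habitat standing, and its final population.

Round 1: Ashgrove=3 Elkhorn=11 Fernhollow=9 Greywater=11 Ironridge=10 Juniper=8 → close Elkhorn (overflow 5)
  11÷5 = 2 each, +1 to first 1
Round 2: Ashgrove=6 Fernhollow=11 Greywater=13 Ironridge=12 Juniper=10 → close Ironridge (overflow 4)
  12÷4 = 3 each, +1 to first 0
Round 3: Ashgrove=9 Fernhollow=14 Greywater=16 Juniper=13 → close Juniper (overflow 7)
  13÷3 = 4 each, +1 to first 1
Round 4: Ashgrove=14 Fernhollow=18 Greywater=20 → close Fernhollow (overflow 10)
  18÷2 = 9 each, +1 to first 0
Round 5: Ashgrove=23 Greywater=29 → close Greywater (overflow 19)
  29÷1 = 29 each, +1 to first 0

Closure order: Elkhorn, Ironridge, Juniper, Fernhollow, Greywater
Last habitat: Ashgrove with 52 animals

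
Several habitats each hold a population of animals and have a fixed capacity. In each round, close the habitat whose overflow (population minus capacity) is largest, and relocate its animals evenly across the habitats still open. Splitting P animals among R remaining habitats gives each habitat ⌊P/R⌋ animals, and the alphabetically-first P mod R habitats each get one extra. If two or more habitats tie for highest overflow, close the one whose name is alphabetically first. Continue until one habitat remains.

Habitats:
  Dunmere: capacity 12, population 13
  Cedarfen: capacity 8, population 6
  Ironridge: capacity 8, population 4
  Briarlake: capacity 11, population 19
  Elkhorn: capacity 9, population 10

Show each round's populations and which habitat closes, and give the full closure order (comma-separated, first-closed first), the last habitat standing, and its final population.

Closure order: Briarlake, Dunmere, Elkhorn, Cedarfen
Last habitat: Ironridge with 52 animals

Round 1: Briarlake=19 Cedarfen=6 Dunmere=13 Elkhorn=10 Ironridge=4 → close Briarlake (overflow 8)
  19÷4 = 4 each, +1 to first 3
Round 2: Cedarfen=11 Dunmere=18 Elkhorn=15 Ironridge=8 → close Dunmere (overflow 6)
  18÷3 = 6 each, +1 to first 0
Round 3: Cedarfen=17 Elkhorn=21 Ironridge=14 → close Elkhorn (overflow 12)
  21÷2 = 10 each, +1 to first 1
Round 4: Cedarfen=28 Ironridge=24 → close Cedarfen (overflow 20)
  28÷1 = 28 each, +1 to first 0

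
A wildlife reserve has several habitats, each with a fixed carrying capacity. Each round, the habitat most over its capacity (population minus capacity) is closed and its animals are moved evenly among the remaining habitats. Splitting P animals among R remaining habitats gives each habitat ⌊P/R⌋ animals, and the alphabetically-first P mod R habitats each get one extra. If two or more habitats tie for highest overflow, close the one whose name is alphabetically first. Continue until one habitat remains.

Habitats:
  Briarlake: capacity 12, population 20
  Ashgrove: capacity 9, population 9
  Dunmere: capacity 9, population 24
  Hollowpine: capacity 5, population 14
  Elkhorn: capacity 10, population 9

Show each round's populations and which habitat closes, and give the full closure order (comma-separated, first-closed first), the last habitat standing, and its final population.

Round 1: Ashgrove=9 Briarlake=20 Dunmere=24 Elkhorn=9 Hollowpine=14 → close Dunmere (overflow 15)
  24÷4 = 6 each, +1 to first 0
Round 2: Ashgrove=15 Briarlake=26 Elkhorn=15 Hollowpine=20 → close Hollowpine (overflow 15)
  20÷3 = 6 each, +1 to first 2
Round 3: Ashgrove=22 Briarlake=33 Elkhorn=21 → close Briarlake (overflow 21)
  33÷2 = 16 each, +1 to first 1
Round 4: Ashgrove=39 Elkhorn=37 → close Ashgrove (overflow 30)
  39÷1 = 39 each, +1 to first 0

Closure order: Dunmere, Hollowpine, Briarlake, Ashgrove
Last habitat: Elkhorn with 76 animals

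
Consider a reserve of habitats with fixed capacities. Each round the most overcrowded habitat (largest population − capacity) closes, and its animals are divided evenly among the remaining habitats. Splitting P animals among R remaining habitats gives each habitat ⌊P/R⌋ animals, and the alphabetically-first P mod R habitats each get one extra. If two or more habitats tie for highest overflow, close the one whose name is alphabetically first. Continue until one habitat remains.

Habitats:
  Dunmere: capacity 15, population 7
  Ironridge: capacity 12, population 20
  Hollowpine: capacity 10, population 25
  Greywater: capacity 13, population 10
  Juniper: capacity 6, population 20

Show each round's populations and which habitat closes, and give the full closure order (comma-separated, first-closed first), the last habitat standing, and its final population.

Closure order: Hollowpine, Juniper, Ironridge, Greywater
Last habitat: Dunmere with 82 animals

Round 1: Dunmere=7 Greywater=10 Hollowpine=25 Ironridge=20 Juniper=20 → close Hollowpine (overflow 15)
  25÷4 = 6 each, +1 to first 1
Round 2: Dunmere=14 Greywater=16 Ironridge=26 Juniper=26 → close Juniper (overflow 20)
  26÷3 = 8 each, +1 to first 2
Round 3: Dunmere=23 Greywater=25 Ironridge=34 → close Ironridge (overflow 22)
  34÷2 = 17 each, +1 to first 0
Round 4: Dunmere=40 Greywater=42 → close Greywater (overflow 29)
  42÷1 = 42 each, +1 to first 0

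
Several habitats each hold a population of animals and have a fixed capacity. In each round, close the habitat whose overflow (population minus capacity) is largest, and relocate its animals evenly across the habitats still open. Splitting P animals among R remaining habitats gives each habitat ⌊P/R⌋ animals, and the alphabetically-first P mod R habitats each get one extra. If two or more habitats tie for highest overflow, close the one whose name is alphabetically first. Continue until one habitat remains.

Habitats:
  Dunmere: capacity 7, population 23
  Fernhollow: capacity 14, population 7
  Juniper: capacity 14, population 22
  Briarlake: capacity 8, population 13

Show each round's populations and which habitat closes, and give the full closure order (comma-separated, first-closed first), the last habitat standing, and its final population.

Round 1: Briarlake=13 Dunmere=23 Fernhollow=7 Juniper=22 → close Dunmere (overflow 16)
  23÷3 = 7 each, +1 to first 2
Round 2: Briarlake=21 Fernhollow=15 Juniper=29 → close Juniper (overflow 15)
  29÷2 = 14 each, +1 to first 1
Round 3: Briarlake=36 Fernhollow=29 → close Briarlake (overflow 28)
  36÷1 = 36 each, +1 to first 0

Closure order: Dunmere, Juniper, Briarlake
Last habitat: Fernhollow with 65 animals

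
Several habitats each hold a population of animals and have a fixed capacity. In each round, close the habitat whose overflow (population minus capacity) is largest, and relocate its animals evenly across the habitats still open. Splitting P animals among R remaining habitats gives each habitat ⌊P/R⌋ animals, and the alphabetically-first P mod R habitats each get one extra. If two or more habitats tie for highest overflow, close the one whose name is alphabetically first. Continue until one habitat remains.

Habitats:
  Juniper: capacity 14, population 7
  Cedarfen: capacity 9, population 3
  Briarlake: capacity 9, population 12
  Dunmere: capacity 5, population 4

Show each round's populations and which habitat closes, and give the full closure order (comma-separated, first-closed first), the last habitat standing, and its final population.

Closure order: Briarlake, Dunmere, Cedarfen
Last habitat: Juniper with 26 animals

Round 1: Briarlake=12 Cedarfen=3 Dunmere=4 Juniper=7 → close Briarlake (overflow 3)
  12÷3 = 4 each, +1 to first 0
Round 2: Cedarfen=7 Dunmere=8 Juniper=11 → close Dunmere (overflow 3)
  8÷2 = 4 each, +1 to first 0
Round 3: Cedarfen=11 Juniper=15 → close Cedarfen (overflow 2)
  11÷1 = 11 each, +1 to first 0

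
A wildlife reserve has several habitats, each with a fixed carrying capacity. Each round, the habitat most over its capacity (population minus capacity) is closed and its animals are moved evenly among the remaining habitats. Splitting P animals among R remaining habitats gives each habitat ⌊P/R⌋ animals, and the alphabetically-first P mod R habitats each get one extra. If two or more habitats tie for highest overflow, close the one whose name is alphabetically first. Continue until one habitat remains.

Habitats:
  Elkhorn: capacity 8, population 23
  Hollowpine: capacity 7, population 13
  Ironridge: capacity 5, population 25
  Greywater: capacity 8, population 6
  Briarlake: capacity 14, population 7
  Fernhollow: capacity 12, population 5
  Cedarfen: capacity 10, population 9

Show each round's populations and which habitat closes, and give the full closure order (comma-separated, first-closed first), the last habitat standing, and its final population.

Closure order: Ironridge, Elkhorn, Hollowpine, Cedarfen, Greywater, Briarlake
Last habitat: Fernhollow with 88 animals

Round 1: Briarlake=7 Cedarfen=9 Elkhorn=23 Fernhollow=5 Greywater=6 Hollowpine=13 Ironridge=25 → close Ironridge (overflow 20)
  25÷6 = 4 each, +1 to first 1
Round 2: Briarlake=12 Cedarfen=13 Elkhorn=27 Fernhollow=9 Greywater=10 Hollowpine=17 → close Elkhorn (overflow 19)
  27÷5 = 5 each, +1 to first 2
Round 3: Briarlake=18 Cedarfen=19 Fernhollow=14 Greywater=15 Hollowpine=22 → close Hollowpine (overflow 15)
  22÷4 = 5 each, +1 to first 2
Round 4: Briarlake=24 Cedarfen=25 Fernhollow=19 Greywater=20 → close Cedarfen (overflow 15)
  25÷3 = 8 each, +1 to first 1
Round 5: Briarlake=33 Fernhollow=27 Greywater=28 → close Greywater (overflow 20)
  28÷2 = 14 each, +1 to first 0
Round 6: Briarlake=47 Fernhollow=41 → close Briarlake (overflow 33)
  47÷1 = 47 each, +1 to first 0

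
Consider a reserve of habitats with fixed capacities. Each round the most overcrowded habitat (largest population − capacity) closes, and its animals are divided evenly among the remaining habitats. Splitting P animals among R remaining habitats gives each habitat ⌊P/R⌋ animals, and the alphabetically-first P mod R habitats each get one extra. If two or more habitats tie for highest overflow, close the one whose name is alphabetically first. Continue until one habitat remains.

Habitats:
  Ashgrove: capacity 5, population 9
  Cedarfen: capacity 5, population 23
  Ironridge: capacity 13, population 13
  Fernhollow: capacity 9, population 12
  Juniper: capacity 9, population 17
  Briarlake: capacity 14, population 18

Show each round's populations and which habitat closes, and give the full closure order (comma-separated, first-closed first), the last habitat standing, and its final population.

Round 1: Ashgrove=9 Briarlake=18 Cedarfen=23 Fernhollow=12 Ironridge=13 Juniper=17 → close Cedarfen (overflow 18)
  23÷5 = 4 each, +1 to first 3
Round 2: Ashgrove=14 Briarlake=23 Fernhollow=17 Ironridge=17 Juniper=21 → close Juniper (overflow 12)
  21÷4 = 5 each, +1 to first 1
Round 3: Ashgrove=20 Briarlake=28 Fernhollow=22 Ironridge=22 → close Ashgrove (overflow 15)
  20÷3 = 6 each, +1 to first 2
Round 4: Briarlake=35 Fernhollow=29 Ironridge=28 → close Briarlake (overflow 21)
  35÷2 = 17 each, +1 to first 1
Round 5: Fernhollow=47 Ironridge=45 → close Fernhollow (overflow 38)
  47÷1 = 47 each, +1 to first 0

Closure order: Cedarfen, Juniper, Ashgrove, Briarlake, Fernhollow
Last habitat: Ironridge with 92 animals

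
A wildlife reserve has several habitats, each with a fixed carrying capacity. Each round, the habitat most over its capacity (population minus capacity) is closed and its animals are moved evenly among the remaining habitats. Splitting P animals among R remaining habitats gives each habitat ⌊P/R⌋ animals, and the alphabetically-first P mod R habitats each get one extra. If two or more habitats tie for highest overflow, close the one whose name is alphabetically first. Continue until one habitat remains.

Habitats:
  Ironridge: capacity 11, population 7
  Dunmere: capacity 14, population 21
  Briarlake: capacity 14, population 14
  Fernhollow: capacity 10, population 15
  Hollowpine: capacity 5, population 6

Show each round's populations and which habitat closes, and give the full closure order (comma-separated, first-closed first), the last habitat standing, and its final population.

Closure order: Dunmere, Fernhollow, Briarlake, Hollowpine
Last habitat: Ironridge with 63 animals

Round 1: Briarlake=14 Dunmere=21 Fernhollow=15 Hollowpine=6 Ironridge=7 → close Dunmere (overflow 7)
  21÷4 = 5 each, +1 to first 1
Round 2: Briarlake=20 Fernhollow=20 Hollowpine=11 Ironridge=12 → close Fernhollow (overflow 10)
  20÷3 = 6 each, +1 to first 2
Round 3: Briarlake=27 Hollowpine=18 Ironridge=18 → close Briarlake (overflow 13)
  27÷2 = 13 each, +1 to first 1
Round 4: Hollowpine=32 Ironridge=31 → close Hollowpine (overflow 27)
  32÷1 = 32 each, +1 to first 0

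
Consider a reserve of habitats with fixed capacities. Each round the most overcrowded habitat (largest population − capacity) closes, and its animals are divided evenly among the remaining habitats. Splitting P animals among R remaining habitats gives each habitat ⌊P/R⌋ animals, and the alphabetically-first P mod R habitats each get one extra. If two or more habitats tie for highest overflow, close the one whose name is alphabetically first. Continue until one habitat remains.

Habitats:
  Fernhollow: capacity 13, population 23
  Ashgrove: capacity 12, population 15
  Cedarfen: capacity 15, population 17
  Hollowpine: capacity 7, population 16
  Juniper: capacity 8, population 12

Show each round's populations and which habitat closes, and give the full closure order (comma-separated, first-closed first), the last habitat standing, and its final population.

Round 1: Ashgrove=15 Cedarfen=17 Fernhollow=23 Hollowpine=16 Juniper=12 → close Fernhollow (overflow 10)
  23÷4 = 5 each, +1 to first 3
Round 2: Ashgrove=21 Cedarfen=23 Hollowpine=22 Juniper=17 → close Hollowpine (overflow 15)
  22÷3 = 7 each, +1 to first 1
Round 3: Ashgrove=29 Cedarfen=30 Juniper=24 → close Ashgrove (overflow 17)
  29÷2 = 14 each, +1 to first 1
Round 4: Cedarfen=45 Juniper=38 → close Cedarfen (overflow 30)
  45÷1 = 45 each, +1 to first 0

Closure order: Fernhollow, Hollowpine, Ashgrove, Cedarfen
Last habitat: Juniper with 83 animals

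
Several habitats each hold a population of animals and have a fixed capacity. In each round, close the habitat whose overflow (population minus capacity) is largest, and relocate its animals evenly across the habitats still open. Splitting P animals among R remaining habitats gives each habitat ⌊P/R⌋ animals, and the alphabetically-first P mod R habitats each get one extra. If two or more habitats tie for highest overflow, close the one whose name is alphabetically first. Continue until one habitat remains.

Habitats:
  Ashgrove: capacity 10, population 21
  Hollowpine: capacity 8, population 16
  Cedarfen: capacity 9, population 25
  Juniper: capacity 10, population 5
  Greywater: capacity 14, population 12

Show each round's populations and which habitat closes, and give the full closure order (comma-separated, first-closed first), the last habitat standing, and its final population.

Round 1: Ashgrove=21 Cedarfen=25 Greywater=12 Hollowpine=16 Juniper=5 → close Cedarfen (overflow 16)
  25÷4 = 6 each, +1 to first 1
Round 2: Ashgrove=28 Greywater=18 Hollowpine=22 Juniper=11 → close Ashgrove (overflow 18)
  28÷3 = 9 each, +1 to first 1
Round 3: Greywater=28 Hollowpine=31 Juniper=20 → close Hollowpine (overflow 23)
  31÷2 = 15 each, +1 to first 1
Round 4: Greywater=44 Juniper=35 → close Greywater (overflow 30)
  44÷1 = 44 each, +1 to first 0

Closure order: Cedarfen, Ashgrove, Hollowpine, Greywater
Last habitat: Juniper with 79 animals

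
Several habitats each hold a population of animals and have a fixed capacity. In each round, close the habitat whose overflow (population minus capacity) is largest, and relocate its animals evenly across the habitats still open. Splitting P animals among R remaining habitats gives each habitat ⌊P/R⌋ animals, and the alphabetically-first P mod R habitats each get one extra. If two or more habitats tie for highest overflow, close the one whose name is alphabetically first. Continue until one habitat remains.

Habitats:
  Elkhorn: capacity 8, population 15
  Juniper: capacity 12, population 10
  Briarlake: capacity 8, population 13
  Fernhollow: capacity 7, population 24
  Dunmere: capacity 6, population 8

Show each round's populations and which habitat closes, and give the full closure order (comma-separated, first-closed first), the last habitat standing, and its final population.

Closure order: Fernhollow, Elkhorn, Briarlake, Dunmere
Last habitat: Juniper with 70 animals

Round 1: Briarlake=13 Dunmere=8 Elkhorn=15 Fernhollow=24 Juniper=10 → close Fernhollow (overflow 17)
  24÷4 = 6 each, +1 to first 0
Round 2: Briarlake=19 Dunmere=14 Elkhorn=21 Juniper=16 → close Elkhorn (overflow 13)
  21÷3 = 7 each, +1 to first 0
Round 3: Briarlake=26 Dunmere=21 Juniper=23 → close Briarlake (overflow 18)
  26÷2 = 13 each, +1 to first 0
Round 4: Dunmere=34 Juniper=36 → close Dunmere (overflow 28)
  34÷1 = 34 each, +1 to first 0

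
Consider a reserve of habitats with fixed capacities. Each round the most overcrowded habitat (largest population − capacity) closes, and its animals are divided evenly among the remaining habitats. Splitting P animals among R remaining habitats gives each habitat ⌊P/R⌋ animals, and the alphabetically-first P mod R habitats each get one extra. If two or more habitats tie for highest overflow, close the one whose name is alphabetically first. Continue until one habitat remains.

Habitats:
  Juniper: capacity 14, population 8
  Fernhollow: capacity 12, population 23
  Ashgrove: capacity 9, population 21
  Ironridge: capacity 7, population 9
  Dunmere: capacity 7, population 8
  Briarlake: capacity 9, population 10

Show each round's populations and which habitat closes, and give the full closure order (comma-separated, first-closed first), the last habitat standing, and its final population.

Round 1: Ashgrove=21 Briarlake=10 Dunmere=8 Fernhollow=23 Ironridge=9 Juniper=8 → close Ashgrove (overflow 12)
  21÷5 = 4 each, +1 to first 1
Round 2: Briarlake=15 Dunmere=12 Fernhollow=27 Ironridge=13 Juniper=12 → close Fernhollow (overflow 15)
  27÷4 = 6 each, +1 to first 3
Round 3: Briarlake=22 Dunmere=19 Ironridge=20 Juniper=18 → close Briarlake (overflow 13)
  22÷3 = 7 each, +1 to first 1
Round 4: Dunmere=27 Ironridge=27 Juniper=25 → close Dunmere (overflow 20)
  27÷2 = 13 each, +1 to first 1
Round 5: Ironridge=41 Juniper=38 → close Ironridge (overflow 34)
  41÷1 = 41 each, +1 to first 0

Closure order: Ashgrove, Fernhollow, Briarlake, Dunmere, Ironridge
Last habitat: Juniper with 79 animals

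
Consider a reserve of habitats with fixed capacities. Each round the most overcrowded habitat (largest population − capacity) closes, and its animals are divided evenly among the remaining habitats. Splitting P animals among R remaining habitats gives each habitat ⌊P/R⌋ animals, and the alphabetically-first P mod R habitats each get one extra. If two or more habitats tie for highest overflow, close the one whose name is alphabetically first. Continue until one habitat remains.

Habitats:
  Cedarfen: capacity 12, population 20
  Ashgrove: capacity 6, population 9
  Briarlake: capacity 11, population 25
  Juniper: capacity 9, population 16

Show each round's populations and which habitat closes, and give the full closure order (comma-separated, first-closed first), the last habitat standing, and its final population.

Round 1: Ashgrove=9 Briarlake=25 Cedarfen=20 Juniper=16 → close Briarlake (overflow 14)
  25÷3 = 8 each, +1 to first 1
Round 2: Ashgrove=18 Cedarfen=28 Juniper=24 → close Cedarfen (overflow 16)
  28÷2 = 14 each, +1 to first 0
Round 3: Ashgrove=32 Juniper=38 → close Juniper (overflow 29)
  38÷1 = 38 each, +1 to first 0

Closure order: Briarlake, Cedarfen, Juniper
Last habitat: Ashgrove with 70 animals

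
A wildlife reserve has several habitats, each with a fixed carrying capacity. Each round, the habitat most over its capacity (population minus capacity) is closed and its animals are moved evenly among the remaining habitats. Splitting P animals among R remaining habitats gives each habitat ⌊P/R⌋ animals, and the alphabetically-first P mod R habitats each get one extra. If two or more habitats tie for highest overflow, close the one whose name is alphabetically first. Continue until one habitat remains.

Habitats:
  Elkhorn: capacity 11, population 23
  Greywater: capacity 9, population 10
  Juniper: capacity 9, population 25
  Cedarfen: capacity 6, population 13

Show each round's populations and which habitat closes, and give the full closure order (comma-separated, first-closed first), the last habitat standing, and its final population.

Round 1: Cedarfen=13 Elkhorn=23 Greywater=10 Juniper=25 → close Juniper (overflow 16)
  25÷3 = 8 each, +1 to first 1
Round 2: Cedarfen=22 Elkhorn=31 Greywater=18 → close Elkhorn (overflow 20)
  31÷2 = 15 each, +1 to first 1
Round 3: Cedarfen=38 Greywater=33 → close Cedarfen (overflow 32)
  38÷1 = 38 each, +1 to first 0

Closure order: Juniper, Elkhorn, Cedarfen
Last habitat: Greywater with 71 animals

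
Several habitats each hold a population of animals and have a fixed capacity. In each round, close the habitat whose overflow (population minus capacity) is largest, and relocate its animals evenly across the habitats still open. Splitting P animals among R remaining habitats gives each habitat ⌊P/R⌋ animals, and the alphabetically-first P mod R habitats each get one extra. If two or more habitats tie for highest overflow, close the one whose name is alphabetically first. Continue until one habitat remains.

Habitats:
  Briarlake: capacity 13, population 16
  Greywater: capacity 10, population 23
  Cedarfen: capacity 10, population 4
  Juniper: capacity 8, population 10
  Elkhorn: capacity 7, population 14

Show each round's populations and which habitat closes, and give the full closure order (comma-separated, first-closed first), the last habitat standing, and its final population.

Round 1: Briarlake=16 Cedarfen=4 Elkhorn=14 Greywater=23 Juniper=10 → close Greywater (overflow 13)
  23÷4 = 5 each, +1 to first 3
Round 2: Briarlake=22 Cedarfen=10 Elkhorn=20 Juniper=15 → close Elkhorn (overflow 13)
  20÷3 = 6 each, +1 to first 2
Round 3: Briarlake=29 Cedarfen=17 Juniper=21 → close Briarlake (overflow 16)
  29÷2 = 14 each, +1 to first 1
Round 4: Cedarfen=32 Juniper=35 → close Juniper (overflow 27)
  35÷1 = 35 each, +1 to first 0

Closure order: Greywater, Elkhorn, Briarlake, Juniper
Last habitat: Cedarfen with 67 animals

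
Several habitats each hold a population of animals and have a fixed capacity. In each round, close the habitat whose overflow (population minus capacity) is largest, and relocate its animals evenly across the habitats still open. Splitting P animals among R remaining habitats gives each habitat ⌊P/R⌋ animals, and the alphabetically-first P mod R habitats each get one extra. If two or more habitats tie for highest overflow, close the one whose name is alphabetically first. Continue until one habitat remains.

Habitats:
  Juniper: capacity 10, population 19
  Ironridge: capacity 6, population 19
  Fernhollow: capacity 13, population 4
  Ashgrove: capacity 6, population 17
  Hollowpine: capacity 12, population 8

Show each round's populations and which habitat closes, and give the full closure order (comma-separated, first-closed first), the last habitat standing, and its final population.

Closure order: Ironridge, Ashgrove, Juniper, Hollowpine
Last habitat: Fernhollow with 67 animals

Round 1: Ashgrove=17 Fernhollow=4 Hollowpine=8 Ironridge=19 Juniper=19 → close Ironridge (overflow 13)
  19÷4 = 4 each, +1 to first 3
Round 2: Ashgrove=22 Fernhollow=9 Hollowpine=13 Juniper=23 → close Ashgrove (overflow 16)
  22÷3 = 7 each, +1 to first 1
Round 3: Fernhollow=17 Hollowpine=20 Juniper=30 → close Juniper (overflow 20)
  30÷2 = 15 each, +1 to first 0
Round 4: Fernhollow=32 Hollowpine=35 → close Hollowpine (overflow 23)
  35÷1 = 35 each, +1 to first 0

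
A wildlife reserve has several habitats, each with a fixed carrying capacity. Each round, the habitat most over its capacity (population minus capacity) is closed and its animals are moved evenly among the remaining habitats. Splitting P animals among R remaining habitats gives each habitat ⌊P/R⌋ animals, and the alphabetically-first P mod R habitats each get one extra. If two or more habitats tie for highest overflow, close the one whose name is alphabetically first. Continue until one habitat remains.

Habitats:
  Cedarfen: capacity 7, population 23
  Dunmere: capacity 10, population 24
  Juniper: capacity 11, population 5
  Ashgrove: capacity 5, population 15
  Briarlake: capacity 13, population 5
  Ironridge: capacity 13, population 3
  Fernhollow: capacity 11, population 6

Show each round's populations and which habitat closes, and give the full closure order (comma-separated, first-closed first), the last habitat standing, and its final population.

Closure order: Cedarfen, Dunmere, Ashgrove, Fernhollow, Briarlake, Juniper
Last habitat: Ironridge with 81 animals

Round 1: Ashgrove=15 Briarlake=5 Cedarfen=23 Dunmere=24 Fernhollow=6 Ironridge=3 Juniper=5 → close Cedarfen (overflow 16)
  23÷6 = 3 each, +1 to first 5
Round 2: Ashgrove=19 Briarlake=9 Dunmere=28 Fernhollow=10 Ironridge=7 Juniper=8 → close Dunmere (overflow 18)
  28÷5 = 5 each, +1 to first 3
Round 3: Ashgrove=25 Briarlake=15 Fernhollow=16 Ironridge=12 Juniper=13 → close Ashgrove (overflow 20)
  25÷4 = 6 each, +1 to first 1
Round 4: Briarlake=22 Fernhollow=22 Ironridge=18 Juniper=19 → close Fernhollow (overflow 11)
  22÷3 = 7 each, +1 to first 1
Round 5: Briarlake=30 Ironridge=25 Juniper=26 → close Briarlake (overflow 17)
  30÷2 = 15 each, +1 to first 0
Round 6: Ironridge=40 Juniper=41 → close Juniper (overflow 30)
  41÷1 = 41 each, +1 to first 0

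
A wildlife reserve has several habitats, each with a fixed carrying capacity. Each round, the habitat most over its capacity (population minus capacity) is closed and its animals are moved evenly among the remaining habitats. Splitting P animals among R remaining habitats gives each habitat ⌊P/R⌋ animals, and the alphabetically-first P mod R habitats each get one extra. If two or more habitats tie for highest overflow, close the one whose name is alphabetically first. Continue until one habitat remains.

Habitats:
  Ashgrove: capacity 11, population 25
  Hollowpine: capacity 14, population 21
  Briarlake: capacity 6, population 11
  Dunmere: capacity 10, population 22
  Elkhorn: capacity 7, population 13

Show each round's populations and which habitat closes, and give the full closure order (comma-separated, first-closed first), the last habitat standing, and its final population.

Round 1: Ashgrove=25 Briarlake=11 Dunmere=22 Elkhorn=13 Hollowpine=21 → close Ashgrove (overflow 14)
  25÷4 = 6 each, +1 to first 1
Round 2: Briarlake=18 Dunmere=28 Elkhorn=19 Hollowpine=27 → close Dunmere (overflow 18)
  28÷3 = 9 each, +1 to first 1
Round 3: Briarlake=28 Elkhorn=28 Hollowpine=36 → close Briarlake (overflow 22)
  28÷2 = 14 each, +1 to first 0
Round 4: Elkhorn=42 Hollowpine=50 → close Hollowpine (overflow 36)
  50÷1 = 50 each, +1 to first 0

Closure order: Ashgrove, Dunmere, Briarlake, Hollowpine
Last habitat: Elkhorn with 92 animals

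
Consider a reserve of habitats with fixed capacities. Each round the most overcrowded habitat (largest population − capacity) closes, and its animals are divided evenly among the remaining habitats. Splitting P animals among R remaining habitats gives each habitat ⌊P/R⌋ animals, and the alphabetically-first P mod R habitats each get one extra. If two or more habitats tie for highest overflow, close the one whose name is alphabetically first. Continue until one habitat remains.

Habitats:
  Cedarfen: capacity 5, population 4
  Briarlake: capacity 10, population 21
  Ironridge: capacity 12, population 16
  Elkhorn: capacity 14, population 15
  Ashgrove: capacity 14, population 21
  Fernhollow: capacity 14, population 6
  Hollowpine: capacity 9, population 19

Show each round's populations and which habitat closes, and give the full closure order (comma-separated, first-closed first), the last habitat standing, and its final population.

Round 1: Ashgrove=21 Briarlake=21 Cedarfen=4 Elkhorn=15 Fernhollow=6 Hollowpine=19 Ironridge=16 → close Briarlake (overflow 11)
  21÷6 = 3 each, +1 to first 3
Round 2: Ashgrove=25 Cedarfen=8 Elkhorn=19 Fernhollow=9 Hollowpine=22 Ironridge=19 → close Hollowpine (overflow 13)
  22÷5 = 4 each, +1 to first 2
Round 3: Ashgrove=30 Cedarfen=13 Elkhorn=23 Fernhollow=13 Ironridge=23 → close Ashgrove (overflow 16)
  30÷4 = 7 each, +1 to first 2
Round 4: Cedarfen=21 Elkhorn=31 Fernhollow=20 Ironridge=30 → close Ironridge (overflow 18)
  30÷3 = 10 each, +1 to first 0
Round 5: Cedarfen=31 Elkhorn=41 Fernhollow=30 → close Elkhorn (overflow 27)
  41÷2 = 20 each, +1 to first 1
Round 6: Cedarfen=52 Fernhollow=50 → close Cedarfen (overflow 47)
  52÷1 = 52 each, +1 to first 0

Closure order: Briarlake, Hollowpine, Ashgrove, Ironridge, Elkhorn, Cedarfen
Last habitat: Fernhollow with 102 animals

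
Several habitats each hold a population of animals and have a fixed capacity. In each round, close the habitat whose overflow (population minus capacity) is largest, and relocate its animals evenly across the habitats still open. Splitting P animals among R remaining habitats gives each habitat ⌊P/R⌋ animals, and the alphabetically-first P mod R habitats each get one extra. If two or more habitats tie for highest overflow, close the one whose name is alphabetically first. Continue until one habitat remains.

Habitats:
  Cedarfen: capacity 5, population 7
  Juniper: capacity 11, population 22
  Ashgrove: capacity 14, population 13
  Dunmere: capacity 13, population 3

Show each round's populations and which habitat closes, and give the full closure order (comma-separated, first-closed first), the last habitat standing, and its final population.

Closure order: Juniper, Cedarfen, Ashgrove
Last habitat: Dunmere with 45 animals

Round 1: Ashgrove=13 Cedarfen=7 Dunmere=3 Juniper=22 → close Juniper (overflow 11)
  22÷3 = 7 each, +1 to first 1
Round 2: Ashgrove=21 Cedarfen=14 Dunmere=10 → close Cedarfen (overflow 9)
  14÷2 = 7 each, +1 to first 0
Round 3: Ashgrove=28 Dunmere=17 → close Ashgrove (overflow 14)
  28÷1 = 28 each, +1 to first 0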